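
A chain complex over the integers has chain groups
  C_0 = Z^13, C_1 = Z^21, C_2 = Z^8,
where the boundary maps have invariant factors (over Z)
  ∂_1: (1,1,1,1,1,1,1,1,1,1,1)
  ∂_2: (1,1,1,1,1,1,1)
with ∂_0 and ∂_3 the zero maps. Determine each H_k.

H_0 = Z^2,  H_1 = Z^3,  H_2 = Z.

H_0: b_0 = 13 − 0 − 11 = 2; torsion from ∂_1 factors > 1: none. So H_0 = Z^2.
H_1: b_1 = 21 − 11 − 7 = 3; torsion from ∂_2 factors > 1: none. So H_1 = Z^3.
H_2: b_2 = 8 − 7 − 0 = 1; torsion from ∂_3 factors > 1: none. So H_2 = Z.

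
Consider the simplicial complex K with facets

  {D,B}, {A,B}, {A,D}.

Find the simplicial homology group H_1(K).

H_1 ≅ Z.

Fix the vertex order A < B < D and write every simplex with vertices in increasing order. Then dim K = 1 and the simplices of K are:

  0-simplices (3): A, B, D
  1-simplices (3): AB, AD, BD

so the chain groups are C_0 ≅ Z^3, C_1 ≅ Z^3.

The boundary map ∂_1: C_1 → C_0 is given by ∂[p,q] = [q] − [p].
As a 3×3 matrix over Z this has rank 2, with invariant factors (1,1).

From H_k ≅ ker(∂_k) / im(∂_{k+1}) we obtain:

  H_1: rank ker ∂_1 − rank ∂_2 = (3 − 2) − 0 = 1, and there is no ∂_2, so H_1 ≅ Z.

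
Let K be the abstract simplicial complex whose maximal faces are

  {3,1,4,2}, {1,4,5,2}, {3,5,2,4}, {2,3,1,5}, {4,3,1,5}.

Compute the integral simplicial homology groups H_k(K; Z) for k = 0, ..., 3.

Order the vertices as 1 < 2 < 3 < 4 < 5. Listing each simplex with vertices in this order, K has dimension 3 with simplices:

  0-simplices (5): [1], [2], [3], [4], [5]
  1-simplices (10): [1,2], [1,3], [1,4], [1,5], [2,3], [2,4], [2,5], [3,4], [3,5], [4,5]
  2-simplices (10): [1,2,3], [1,2,4], [1,2,5], [1,3,4], [1,3,5], [1,4,5], [2,3,4], [2,3,5], [2,4,5], [3,4,5]
  3-simplices (5): [1,2,3,4], [1,2,3,5], [1,2,4,5], [1,3,4,5], [2,3,4,5]

Hence C_0 ≅ Z^5, C_1 ≅ Z^10, C_2 ≅ Z^10, C_3 ≅ Z^5.

Boundary ∂_1: C_1 → C_0 is given by ∂[p,q] = [q] − [p].
The resulting 5×10 matrix has rank 4, and its Smith normal form has invariant factors (1,1,1,1).

Boundary ∂_2: C_2 → C_1 maps a triangle to the signed sum of its edges. For instance
  ∂[1,2,3] = [2,3] − [1,3] + [1,2],
  ∂[1,2,5] = [2,5] − [1,5] + [1,2].
This gives a 10×10 integer matrix of rank 6; reducing to Smith normal form yields diagonal entries (1,1,1,1,1,1).

The boundary map ∂_3: C_3 → C_2 sends each 3-simplex σ to the alternating sum Σ_i (−1)^i (σ with its i-th vertex removed). For instance
  ∂[2,3,4,5] = [3,4,5] − [2,4,5] + [2,3,5] − [2,3,4],
  ∂[1,2,4,5] = [2,4,5] − [1,4,5] + [1,2,5] − [1,2,4].
The resulting 10×5 matrix has rank 4, and its Smith normal form has invariant factors (1,1,1,1).

Computing H_k = (kernel of ∂_k) / (image of ∂_{k+1}):

  H_0: rank C_0 − rank ∂_1 = 5 − 4 = 1, and the invariant factors of ∂_1 are all 1, so H_0 ≅ Z.
  H_1: rank ker ∂_1 − rank ∂_2 = (10 − 4) − 6 = 0, and the invariant factors of ∂_2 are all 1, so H_1 ≅ 0.
  H_2: rank ker ∂_2 − rank ∂_3 = (10 − 6) − 4 = 0, and the invariant factors of ∂_3 are all 1, so H_2 ≅ 0.
  H_3: rank ker ∂_3 − rank ∂_4 = (5 − 4) − 0 = 1, and there is no ∂_4, so H_3 ≅ Z.

H_0 ≅ Z,  H_1 = 0,  H_2 = 0,  H_3 ≅ Z.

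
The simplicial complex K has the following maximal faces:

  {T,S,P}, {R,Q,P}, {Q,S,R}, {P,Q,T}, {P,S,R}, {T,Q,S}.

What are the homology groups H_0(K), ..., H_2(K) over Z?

Order the vertices as P < Q < R < S < T. Listing each simplex with vertices in this order, K has dimension 2 with simplices:

  0-simplices (5): P, Q, R, S, T
  1-simplices (9): PQ, PR, PS, PT, QR, QS, QT, RS, ST
  2-simplices (6): PQR, PQT, PRS, PST, QRS, QST

giving chain groups C_0 ≅ Z^5, C_1 ≅ Z^9, C_2 ≅ Z^6.

Boundary ∂_1: C_1 → C_0 is given by ∂[p,q] = [q] − [p].
As a 5×9 matrix over Z this has rank 4, with invariant factors (1,1,1,1).

∂_2: C_2 → C_1 maps a triangle to the signed sum of its edges. For instance
  ∂QRS = RS − QS + QR,
  ∂PST = ST − PT + PS.
The resulting 9×6 matrix has rank 5, and its Smith normal form has invariant factors (1,1,1,1,1).

Computing H_k = (kernel of ∂_k) / (image of ∂_{k+1}):

  H_0: rank C_0 − rank ∂_1 = 5 − 4 = 1, and the invariant factors of ∂_1 are all 1, so H_0 ≅ Z.
  H_1: rank ker ∂_1 − rank ∂_2 = (9 − 4) − 5 = 0, and the invariant factors of ∂_2 are all 1, so H_1 ≅ 0.
  H_2: rank ker ∂_2 − rank ∂_3 = (6 − 5) − 0 = 1, and there is no ∂_3, so H_2 ≅ Z.

As a check, the Euler characteristic is 5 − 9 + 6 = 2, which agrees with 1 − 0 + 1 = 2.

H_0 ≅ Z,  H_1 = 0,  H_2 ≅ Z.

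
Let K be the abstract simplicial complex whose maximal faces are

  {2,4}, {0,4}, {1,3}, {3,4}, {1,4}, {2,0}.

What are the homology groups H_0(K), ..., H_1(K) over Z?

Order the vertices as 0 < 1 < 2 < 3 < 4. Listing each simplex with vertices in this order, K has dimension 1 with simplices:

  0-simplices (5): [0], [1], [2], [3], [4]
  1-simplices (6): [0,2], [0,4], [1,3], [1,4], [2,4], [3,4]

Hence C_0 ≅ Z^5, C_1 ≅ Z^6.

∂_1: C_1 → C_0 maps an edge to its endpoints' difference, ∂[p,q] = q − p.
As a 5×6 matrix over Z this has rank 4, with invariant factors (1,1,1,1).

Reading off H_k = ker ∂_k / im ∂_{k+1}:

  H_0: rank C_0 − rank ∂_1 = 5 − 4 = 1, and the invariant factors of ∂_1 are all 1, so H_0 ≅ Z.
  H_1: rank ker ∂_1 − rank ∂_2 = (6 − 4) − 0 = 2, and there is no ∂_2, so H_1 ≅ Z^2.

As a check, the Euler characteristic is 5 − 6 = -1, which agrees with 1 − 2 = -1.

H_0 ≅ Z,  H_1 ≅ Z^2.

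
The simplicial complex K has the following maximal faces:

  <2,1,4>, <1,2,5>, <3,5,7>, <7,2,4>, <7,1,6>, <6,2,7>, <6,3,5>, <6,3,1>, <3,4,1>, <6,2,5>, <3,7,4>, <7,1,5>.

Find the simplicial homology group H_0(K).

We work with the vertex ordering 1 < 2 < 3 < 4 < 5 < 6 < 7. The simplices of K, each written with vertices in increasing order, are:

  0-simplices (7): [1], [2], [3], [4], [5], [6], [7]
  1-simplices (18): [1,2], [1,3], [1,4], [1,5], [1,6], [1,7], [2,4], [2,5], [2,6], [2,7], [3,4], [3,5], [3,6], [3,7], [4,7], [5,6], [5,7], [6,7]
  2-simplices (12): [1,2,4], [1,2,5], [1,3,4], [1,3,6], [1,5,7], [1,6,7], [2,4,7], [2,5,6], [2,6,7], [3,4,7], [3,5,6], [3,5,7]

Hence C_0 ≅ Z^7, C_1 ≅ Z^18, C_2 ≅ Z^12.

The boundary map ∂_1: C_1 → C_0 is given by ∂[p,q] = [q] − [p]. For instance
  ∂[3,4] = [4] − [3].
The 7×18 boundary matrix has rank 6 and Smith normal form diag(1,1,1,1,1,1).

Boundary ∂_2: C_2 → C_1 maps a triangle to the signed sum of its edges. For instance
  ∂[1,2,5] = [2,5] − [1,5] + [1,2],
  ∂[3,5,6] = [5,6] − [3,6] + [3,5].
The resulting 18×12 matrix has rank 12, and its Smith normal form has invariant factors (1,1,1,1,1,1,1,1,1,1,1,2).

Now H_k = ker ∂_k / im ∂_{k+1}, so:

  H_0: rank C_0 − rank ∂_1 = 7 − 6 = 1, and the invariant factors of ∂_1 are all 1, so H_0 = Z.

H_0 = Z.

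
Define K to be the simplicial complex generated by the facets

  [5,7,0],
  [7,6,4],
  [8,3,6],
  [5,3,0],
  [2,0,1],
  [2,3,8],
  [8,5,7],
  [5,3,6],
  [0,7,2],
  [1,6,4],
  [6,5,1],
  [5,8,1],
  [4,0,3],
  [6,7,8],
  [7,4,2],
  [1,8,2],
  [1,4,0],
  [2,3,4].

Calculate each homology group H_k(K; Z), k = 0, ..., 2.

H_0 = Z,  H_1 = Z ⊕ Z/2Z,  H_2 = 0.

Take the total order 0 < 1 < 2 < 3 < 4 < 5 < 6 < 7 < 8 on the vertex set. Then K (dimension 2) consists of the simplices:

  0-simplices (9): [0], [1], [2], [3], [4], [5], [6], [7], [8]
  1-simplices (27): (27 of them)
  2-simplices (18): [0,1,2], [0,1,4], [0,2,7], [0,3,4], [0,3,5], [0,5,7], [1,2,8], [1,4,6], [1,5,6], [1,5,8], [2,3,4], [2,3,8], [2,4,7], [3,5,6], [3,6,8], [4,6,7], [5,7,8], [6,7,8]

giving chain groups C_0 ≅ Z^9, C_1 ≅ Z^27, C_2 ≅ Z^18.

The boundary map ∂_1: C_1 → C_0 sends each edge [p,q] (with p < q) to q − p. For instance
  ∂[4,6] = [6] − [4].
The resulting 9×27 matrix has rank 8, and its Smith normal form has invariant factors (1,1,1,1,1,1,1,1).

The boundary map ∂_2: C_2 → C_1 acts by ∂[p,q,r] = [q,r] − [p,r] + [p,q]. For instance
  ∂[1,2,8] = [2,8] − [1,8] + [1,2],
  ∂[3,5,6] = [5,6] − [3,6] + [3,5].
The 27×18 boundary matrix has rank 18 and Smith normal form diag(1,1,1,1,1,1,1,1,1,1,1,1,1,1,1,1,1,2).

Now H_k = ker ∂_k / im ∂_{k+1}, so:

  H_0: rank C_0 − rank ∂_1 = 9 − 8 = 1, and the invariant factors of ∂_1 are all 1, so H_0 = Z.
  H_1: rank ker ∂_1 − rank ∂_2 = (27 − 8) − 18 = 1, and ∂_2 has invariant factor 2 > 1, so H_1 = Z ⊕ Z/2Z.
  H_2: rank ker ∂_2 − rank ∂_3 = (18 − 18) − 0 = 0, and there is no ∂_3, so H_2 = 0.

As a check, the Euler characteristic is 9 − 27 + 18 = 0, which agrees with 1 − 1 + 0 = 0.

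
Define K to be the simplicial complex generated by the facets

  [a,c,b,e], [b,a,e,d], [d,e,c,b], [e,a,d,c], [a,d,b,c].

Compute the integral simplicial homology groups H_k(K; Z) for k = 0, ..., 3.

H_0 ≅ Z,  H_1 = 0,  H_2 = 0,  H_3 ≅ Z.

We work with the vertex ordering a < b < c < d < e. The simplices of K, each written with vertices in increasing order, are:

  0-simplices (5): a, b, c, d, e
  1-simplices (10): ab, ac, ad, ae, bc, bd, be, cd, ce, de
  2-simplices (10): abc, abd, abe, acd, ace, ade, bcd, bce, bde, cde
  3-simplices (5): abcd, abce, abde, acde, bcde

giving chain groups C_0 ≅ Z^5, C_1 ≅ Z^10, C_2 ≅ Z^10, C_3 ≅ Z^5.

The boundary map ∂_1: C_1 → C_0 is given by ∂[p,q] = [q] − [p]. For instance
  ∂bc = c − b.
This gives a 5×10 integer matrix of rank 4; reducing to Smith normal form yields diagonal entries (1,1,1,1).

The boundary map ∂_2: C_2 → C_1 acts by ∂[p,q,r] = [q,r] − [p,r] + [p,q]. For instance
  ∂abe = be − ae + ab,
  ∂bcd = cd − bd + bc.
The 10×10 boundary matrix has rank 6 and Smith normal form diag(1,1,1,1,1,1).

∂_3: C_3 → C_2 sends each 3-simplex σ to the alternating sum Σ_i (−1)^i (σ with its i-th vertex removed). For instance
  ∂abce = bce − ace + abe − abc,
  ∂acde = cde − ade + ace − acd.
The resulting 10×5 matrix has rank 4, and its Smith normal form has invariant factors (1,1,1,1).

From H_k ≅ ker(∂_k) / im(∂_{k+1}) we obtain:

  H_0: rank C_0 − rank ∂_1 = 5 − 4 = 1, and the invariant factors of ∂_1 are all 1, so H_0 = Z.
  H_1: rank ker ∂_1 − rank ∂_2 = (10 − 4) − 6 = 0, and the invariant factors of ∂_2 are all 1, so H_1 = 0.
  H_2: rank ker ∂_2 − rank ∂_3 = (10 − 6) − 4 = 0, and the invariant factors of ∂_3 are all 1, so H_2 = 0.
  H_3: rank ker ∂_3 − rank ∂_4 = (5 − 4) − 0 = 1, and there is no ∂_4, so H_3 = Z.

(K is a triangulation of the 3-sphere S^3.)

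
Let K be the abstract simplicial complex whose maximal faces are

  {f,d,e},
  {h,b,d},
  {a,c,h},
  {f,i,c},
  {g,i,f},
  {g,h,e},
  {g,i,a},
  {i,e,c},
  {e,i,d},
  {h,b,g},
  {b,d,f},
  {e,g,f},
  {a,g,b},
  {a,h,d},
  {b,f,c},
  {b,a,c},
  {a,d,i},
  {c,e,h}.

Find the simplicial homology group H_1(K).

H_1 = Z ⊕ Z/2Z.

We work with the vertex ordering a < b < c < d < e < f < g < h < i. The simplices of K, each written with vertices in increasing order, are:

  0-simplices (9): a, b, c, d, e, f, g, h, i
  1-simplices (27): ab, ac, ad, ag, ah, ai, bc, bd, bf, bg, bh, ce, cf, ch, ci, de, df, dh, di, ef, eg, eh, ei, fg, fi, gh, gi
  2-simplices (18): abc, abg, ach, adh, adi, agi, bcf, bdf, bdh, bgh, ceh, cei, cfi, def, dei, efg, egh, fgi

so the chain groups are C_0 ≅ Z^9, C_1 ≅ Z^27, C_2 ≅ Z^18.

The boundary map ∂_1: C_1 → C_0 maps an edge to its endpoints' difference, ∂[p,q] = q − p. For instance
  ∂bf = f − b.
This gives a 9×27 integer matrix of rank 8; reducing to Smith normal form yields diagonal entries (1,1,1,1,1,1,1,1).

Boundary ∂_2: C_2 → C_1 maps a triangle to the signed sum of its edges. For instance
  ∂bcf = cf − bf + bc,
  ∂egh = gh − eh + eg.
The 27×18 boundary matrix has rank 18 and Smith normal form diag(1,1,1,1,1,1,1,1,1,1,1,1,1,1,1,1,1,2).

Reading off H_k = ker ∂_k / im ∂_{k+1}:

  H_1: rank ker ∂_1 − rank ∂_2 = (27 − 8) − 18 = 1, and ∂_2 has invariant factor 2 > 1, so H_1 ≅ Z ⊕ Z/2Z.

(K is a triangulation of the Klein bottle.)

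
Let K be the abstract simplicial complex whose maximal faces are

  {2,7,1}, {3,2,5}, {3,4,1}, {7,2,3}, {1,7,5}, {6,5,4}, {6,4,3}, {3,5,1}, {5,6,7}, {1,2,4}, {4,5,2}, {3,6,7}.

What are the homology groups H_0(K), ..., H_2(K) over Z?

H_0 = Z,  H_1 = Z_2,  H_2 = 0.

Take the total order 1 < 2 < 3 < 4 < 5 < 6 < 7 on the vertex set. Then K (dimension 2) consists of the simplices:

  0-simplices (7): [1], [2], [3], [4], [5], [6], [7]
  1-simplices (18): [1,2], [1,3], [1,4], [1,5], [1,7], [2,3], [2,4], [2,5], [2,7], [3,4], [3,5], [3,6], [3,7], [4,5], [4,6], [5,6], [5,7], [6,7]
  2-simplices (12): [1,2,4], [1,2,7], [1,3,4], [1,3,5], [1,5,7], [2,3,5], [2,3,7], [2,4,5], [3,4,6], [3,6,7], [4,5,6], [5,6,7]

so the chain groups are C_0 ≅ Z^7, C_1 ≅ Z^18, C_2 ≅ Z^12.

Boundary ∂_1: C_1 → C_0 maps an edge to its endpoints' difference, ∂[p,q] = q − p.
The resulting 7×18 matrix has rank 6, and its Smith normal form has invariant factors (1,1,1,1,1,1).

The boundary map ∂_2: C_2 → C_1 maps a triangle to the signed sum of its edges. For instance
  ∂[1,2,7] = [2,7] − [1,7] + [1,2],
  ∂[1,2,4] = [2,4] − [1,4] + [1,2].
The 18×12 boundary matrix has rank 12 and Smith normal form diag(1,1,1,1,1,1,1,1,1,1,1,2).

From H_k ≅ ker(∂_k) / im(∂_{k+1}) we obtain:

  H_0: rank C_0 − rank ∂_1 = 7 − 6 = 1, and the invariant factors of ∂_1 are all 1, so H_0 = Z.
  H_1: rank ker ∂_1 − rank ∂_2 = (18 − 6) − 12 = 0, and ∂_2 has invariant factor 2 > 1, so H_1 = Z_2.
  H_2: rank ker ∂_2 − rank ∂_3 = (12 − 12) − 0 = 0, and there is no ∂_3, so H_2 = 0.

As a check, the Euler characteristic is 7 − 18 + 12 = 1, which agrees with 1 − 0 + 0 = 1.
(K is a triangulation of the real projective plane RP^2.)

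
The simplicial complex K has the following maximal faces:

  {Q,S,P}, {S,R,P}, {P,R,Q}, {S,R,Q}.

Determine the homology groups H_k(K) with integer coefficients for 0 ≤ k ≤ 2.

Order the vertices as P < Q < R < S. Listing each simplex with vertices in this order, K has dimension 2 with simplices:

  0-simplices (4): P, Q, R, S
  1-simplices (6): PQ, PR, PS, QR, QS, RS
  2-simplices (4): PQR, PQS, PRS, QRS

so the chain groups are C_0 ≅ Z^4, C_1 ≅ Z^6, C_2 ≅ Z^4.

∂_1: C_1 → C_0 sends each edge [p,q] (with p < q) to q − p.
The resulting 4×6 matrix has rank 3, and its Smith normal form has invariant factors (1,1,1).

The boundary map ∂_2: C_2 → C_1 sends each 2-simplex [p,q,r] to [q,r] − [p,r] + [p,q]. For instance
  ∂PRS = RS − PS + PR,
  ∂PQS = QS − PS + PQ.
The resulting 6×4 matrix has rank 3, and its Smith normal form has invariant factors (1,1,1).

Computing H_k = (kernel of ∂_k) / (image of ∂_{k+1}):

  H_0: rank C_0 − rank ∂_1 = 4 − 3 = 1, and the invariant factors of ∂_1 are all 1, so H_0 = Z.
  H_1: rank ker ∂_1 − rank ∂_2 = (6 − 3) − 3 = 0, and the invariant factors of ∂_2 are all 1, so H_1 = 0.
  H_2: rank ker ∂_2 − rank ∂_3 = (4 − 3) − 0 = 1, and there is no ∂_3, so H_2 = Z.

As a check, the Euler characteristic is 4 − 6 + 4 = 2, which agrees with 1 − 0 + 1 = 2.
(K is a triangulation of the 2-sphere S^2.)

H_0 ≅ Z,  H_1 = 0,  H_2 ≅ Z.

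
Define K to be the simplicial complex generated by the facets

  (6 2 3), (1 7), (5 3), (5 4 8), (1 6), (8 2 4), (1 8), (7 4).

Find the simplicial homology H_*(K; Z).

Take the total order 1 < 2 < 3 < 4 < 5 < 6 < 7 < 8 on the vertex set. Then K (dimension 2) consists of the simplices:

  0-simplices (8): [1], [2], [3], [4], [5], [6], [7], [8]
  1-simplices (13): [1,6], [1,7], [1,8], [2,3], [2,4], [2,6], [2,8], [3,5], [3,6], [4,5], [4,7], [4,8], [5,8]
  2-simplices (3): [2,3,6], [2,4,8], [4,5,8]

Hence C_0 ≅ Z^8, C_1 ≅ Z^13, C_2 ≅ Z^3.

Boundary ∂_1: C_1 → C_0 is given by ∂[p,q] = [q] − [p]. For instance
  ∂[4,5] = [5] − [4].
As a 8×13 matrix over Z this has rank 7, with invariant factors (1,1,1,1,1,1,1).

∂_2: C_2 → C_1 acts by ∂[p,q,r] = [q,r] − [p,r] + [p,q]. For instance
  ∂[2,4,8] = [4,8] − [2,8] + [2,4],
  ∂[4,5,8] = [5,8] − [4,8] + [4,5].
The resulting 13×3 matrix has rank 3, and its Smith normal form has invariant factors (1,1,1).

Now H_k = ker ∂_k / im ∂_{k+1}, so:

  H_0: rank C_0 − rank ∂_1 = 8 − 7 = 1, and the invariant factors of ∂_1 are all 1, so H_0 = Z.
  H_1: rank ker ∂_1 − rank ∂_2 = (13 − 7) − 3 = 3, and the invariant factors of ∂_2 are all 1, so H_1 = Z^3.
  H_2: rank ker ∂_2 − rank ∂_3 = (3 − 3) − 0 = 0, and there is no ∂_3, so H_2 = 0.

H_0 ≅ Z,  H_1 ≅ Z^3,  H_2 = 0.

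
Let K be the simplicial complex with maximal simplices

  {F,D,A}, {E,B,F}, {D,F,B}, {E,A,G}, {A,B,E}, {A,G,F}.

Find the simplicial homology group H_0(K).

We work with the vertex ordering A < B < D < E < F < G. The simplices of K, each written with vertices in increasing order, are:

  0-simplices (6): A, B, D, E, F, G
  1-simplices (12): AB, AD, AE, AF, AG, BD, BE, BF, DF, EF, EG, FG
  2-simplices (6): ABE, ADF, AEG, AFG, BDF, BEF

Hence C_0 ≅ Z^6, C_1 ≅ Z^12, C_2 ≅ Z^6.

Boundary ∂_1: C_1 → C_0 maps an edge to its endpoints' difference, ∂[p,q] = q − p.
The resulting 6×12 matrix has rank 5, and its Smith normal form has invariant factors (1,1,1,1,1).

Boundary ∂_2: C_2 → C_1 maps a triangle to the signed sum of its edges. For instance
  ∂ABE = BE − AE + AB,
  ∂BEF = EF − BF + BE.
The 12×6 boundary matrix has rank 6 and Smith normal form diag(1,1,1,1,1,1).

Now H_k = ker ∂_k / im ∂_{k+1}, so:

  H_0: rank C_0 − rank ∂_1 = 6 − 5 = 1, and the invariant factors of ∂_1 are all 1, so H_0 = Z.

H_0 ≅ Z.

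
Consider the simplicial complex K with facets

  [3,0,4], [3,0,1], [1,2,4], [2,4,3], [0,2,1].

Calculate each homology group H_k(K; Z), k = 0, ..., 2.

H_0 ≅ Z,  H_1 ≅ Z,  H_2 = 0.

Take the total order 0 < 1 < 2 < 3 < 4 on the vertex set. Then K (dimension 2) consists of the simplices:

  0-simplices (5): [0], [1], [2], [3], [4]
  1-simplices (10): [0,1], [0,2], [0,3], [0,4], [1,2], [1,3], [1,4], [2,3], [2,4], [3,4]
  2-simplices (5): [0,1,2], [0,1,3], [0,3,4], [1,2,4], [2,3,4]

so the chain groups are C_0 ≅ Z^5, C_1 ≅ Z^10, C_2 ≅ Z^5.

Boundary ∂_1: C_1 → C_0 is given by ∂[p,q] = [q] − [p]. For instance
  ∂[0,3] = [3] − [0].
The resulting 5×10 matrix has rank 4, and its Smith normal form has invariant factors (1,1,1,1).

The boundary map ∂_2: C_2 → C_1 sends each 2-simplex [p,q,r] to [q,r] − [p,r] + [p,q]. For instance
  ∂[0,3,4] = [3,4] − [0,4] + [0,3],
  ∂[1,2,4] = [2,4] − [1,4] + [1,2].
This gives a 10×5 integer matrix of rank 5; reducing to Smith normal form yields diagonal entries (1,1,1,1,1).

From H_k ≅ ker(∂_k) / im(∂_{k+1}) we obtain:

  H_0: rank C_0 − rank ∂_1 = 5 − 4 = 1, and the invariant factors of ∂_1 are all 1, so H_0 = Z.
  H_1: rank ker ∂_1 − rank ∂_2 = (10 − 4) − 5 = 1, and the invariant factors of ∂_2 are all 1, so H_1 = Z.
  H_2: rank ker ∂_2 − rank ∂_3 = (5 − 5) − 0 = 0, and there is no ∂_3, so H_2 = 0.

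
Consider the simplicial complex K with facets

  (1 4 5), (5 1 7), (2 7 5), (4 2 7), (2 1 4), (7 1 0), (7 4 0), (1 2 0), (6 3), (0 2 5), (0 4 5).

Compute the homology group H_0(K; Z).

H_0 = Z^2.

Fix the vertex order 0 < 1 < 2 < 3 < 4 < 5 < 6 < 7 and write every simplex with vertices in increasing order. Then dim K = 2 and the simplices of K are:

  0-simplices (8): [0], [1], [2], [3], [4], [5], [6], [7]
  1-simplices (16): [0,1], [0,2], [0,4], [0,5], [0,7], [1,2], [1,4], [1,5], [1,7], [2,4], [2,5], [2,7], [3,6], [4,5], [4,7], [5,7]
  2-simplices (10): [0,1,2], [0,1,7], [0,2,5], [0,4,5], [0,4,7], [1,2,4], [1,4,5], [1,5,7], [2,4,7], [2,5,7]

Hence C_0 ≅ Z^8, C_1 ≅ Z^16, C_2 ≅ Z^10.

Boundary ∂_1: C_1 → C_0 is given by ∂[p,q] = [q] − [p].
The 8×16 boundary matrix has rank 6 and Smith normal form diag(1,1,1,1,1,1).

Boundary ∂_2: C_2 → C_1 maps a triangle to the signed sum of its edges. For instance
  ∂[0,2,5] = [2,5] − [0,5] + [0,2],
  ∂[1,2,4] = [2,4] − [1,4] + [1,2].
This gives a 16×10 integer matrix of rank 10; reducing to Smith normal form yields diagonal entries (1,1,1,1,1,1,1,1,1,2).

Computing H_k = (kernel of ∂_k) / (image of ∂_{k+1}):

  H_0: rank C_0 − rank ∂_1 = 8 − 6 = 2, and the invariant factors of ∂_1 are all 1, so H_0 ≅ Z^2.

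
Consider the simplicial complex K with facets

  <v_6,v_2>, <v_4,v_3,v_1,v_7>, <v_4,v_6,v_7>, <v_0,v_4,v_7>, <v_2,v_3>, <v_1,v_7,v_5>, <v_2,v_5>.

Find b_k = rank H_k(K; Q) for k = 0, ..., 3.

b_0 = 1, b_1 = 2, b_2 = 0, b_3 = 0.

K has 8 vertices, 15 edges, 7 triangles, 1 3-simplex.
rank ∂_0 = 0, rank ∂_1 = 7 ⇒ b_0 = 8 − 0 − 7 = 1; all invariant factors of ∂_1 are 1 so no torsion. So H_0 = Z.
rank ∂_1 = 7, rank ∂_2 = 6 ⇒ b_1 = 15 − 7 − 6 = 2; all invariant factors of ∂_2 are 1 so no torsion. So H_1 = Z^2.
rank ∂_2 = 6, rank ∂_3 = 1 ⇒ b_2 = 7 − 6 − 1 = 0; all invariant factors of ∂_3 are 1 so no torsion. So H_2 = 0.
rank ∂_3 = 1, rank ∂_4 = 0 ⇒ b_3 = 1 − 1 − 0 = 0. So H_3 = 0.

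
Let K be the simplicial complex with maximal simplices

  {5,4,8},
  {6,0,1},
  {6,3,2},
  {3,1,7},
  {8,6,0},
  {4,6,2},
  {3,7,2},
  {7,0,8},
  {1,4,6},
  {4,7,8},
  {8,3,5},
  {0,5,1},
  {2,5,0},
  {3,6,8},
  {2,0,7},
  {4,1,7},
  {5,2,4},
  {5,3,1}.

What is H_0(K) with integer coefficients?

H_0 = Z.

Order the vertices as 0 < 1 < 2 < 3 < 4 < 5 < 6 < 7 < 8. Listing each simplex with vertices in this order, K has dimension 2 with simplices:

  0-simplices (9): [0], [1], [2], [3], [4], [5], [6], [7], [8]
  1-simplices (27): (27 of them)
  2-simplices (18): [0,1,5], [0,1,6], [0,2,5], [0,2,7], [0,6,8], [0,7,8], [1,3,5], [1,3,7], [1,4,6], [1,4,7], [2,3,6], [2,3,7], [2,4,5], [2,4,6], [3,5,8], [3,6,8], [4,5,8], [4,7,8]

Hence C_0 ≅ Z^9, C_1 ≅ Z^27, C_2 ≅ Z^18.

The boundary map ∂_1: C_1 → C_0 sends each edge [p,q] (with p < q) to q − p.
This gives a 9×27 integer matrix of rank 8; reducing to Smith normal form yields diagonal entries (1,1,1,1,1,1,1,1).

∂_2: C_2 → C_1 maps a triangle to the signed sum of its edges. For instance
  ∂[4,7,8] = [7,8] − [4,8] + [4,7],
  ∂[4,5,8] = [5,8] − [4,8] + [4,5].
This gives a 27×18 integer matrix of rank 17; reducing to Smith normal form yields diagonal entries (1,1,1,1,1,1,1,1,1,1,1,1,1,1,1,1,1).

Computing H_k = (kernel of ∂_k) / (image of ∂_{k+1}):

  H_0: rank C_0 − rank ∂_1 = 9 − 8 = 1, and the invariant factors of ∂_1 are all 1, so H_0 = Z.

(K is a triangulation of the torus T^2.)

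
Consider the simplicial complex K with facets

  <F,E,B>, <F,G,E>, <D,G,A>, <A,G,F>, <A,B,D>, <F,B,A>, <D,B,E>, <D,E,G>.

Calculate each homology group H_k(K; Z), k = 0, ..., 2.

Fix the vertex order A < B < D < E < F < G and write every simplex with vertices in increasing order. Then dim K = 2 and the simplices of K are:

  0-simplices (6): A, B, D, E, F, G
  1-simplices (12): AB, AD, AF, AG, BD, BE, BF, DE, DG, EF, EG, FG
  2-simplices (8): ABD, ABF, ADG, AFG, BDE, BEF, DEG, EFG

giving chain groups C_0 ≅ Z^6, C_1 ≅ Z^12, C_2 ≅ Z^8.

∂_1: C_1 → C_0 maps an edge to its endpoints' difference, ∂[p,q] = q − p.
The 6×12 boundary matrix has rank 5 and Smith normal form diag(1,1,1,1,1).

∂_2: C_2 → C_1 maps a triangle to the signed sum of its edges. For instance
  ∂AFG = FG − AG + AF,
  ∂EFG = FG − EG + EF.
As a 12×8 matrix over Z this has rank 7, with invariant factors (1,1,1,1,1,1,1).

Computing H_k = (kernel of ∂_k) / (image of ∂_{k+1}):

  H_0: rank C_0 − rank ∂_1 = 6 − 5 = 1, and the invariant factors of ∂_1 are all 1, so H_0 = Z.
  H_1: rank ker ∂_1 − rank ∂_2 = (12 − 5) − 7 = 0, and the invariant factors of ∂_2 are all 1, so H_1 = 0.
  H_2: rank ker ∂_2 − rank ∂_3 = (8 − 7) − 0 = 1, and there is no ∂_3, so H_2 = Z.

(K is a triangulation of the 2-sphere S^2.)

H_0 ≅ Z,  H_1 = 0,  H_2 ≅ Z.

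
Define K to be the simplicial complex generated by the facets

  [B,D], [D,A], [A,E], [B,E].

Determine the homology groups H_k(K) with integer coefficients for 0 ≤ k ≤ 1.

Fix the vertex order A < B < D < E and write every simplex with vertices in increasing order. Then dim K = 1 and the simplices of K are:

  0-simplices (4): A, B, D, E
  1-simplices (4): AD, AE, BD, BE

so the chain groups are C_0 ≅ Z^4, C_1 ≅ Z^4.

Boundary ∂_1: C_1 → C_0 maps an edge to its endpoints' difference, ∂[p,q] = q − p. For instance
  ∂AD = D − A.
As a 4×4 matrix over Z this has rank 3, with invariant factors (1,1,1).

Now H_k = ker ∂_k / im ∂_{k+1}, so:

  H_0: rank C_0 − rank ∂_1 = 4 − 3 = 1, and the invariant factors of ∂_1 are all 1, so H_0 ≅ Z.
  H_1: rank ker ∂_1 − rank ∂_2 = (4 − 3) − 0 = 1, and there is no ∂_2, so H_1 ≅ Z.

(K is a triangulation of the circle S^1.)

H_0 = Z,  H_1 = Z.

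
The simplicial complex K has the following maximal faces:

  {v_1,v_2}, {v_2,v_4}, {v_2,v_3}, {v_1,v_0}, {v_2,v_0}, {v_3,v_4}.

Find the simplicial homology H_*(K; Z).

Order the vertices as v_0 < v_1 < v_2 < v_3 < v_4. Listing each simplex with vertices in this order, K has dimension 1 with simplices:

  0-simplices (5): [v_0], [v_1], [v_2], [v_3], [v_4]
  1-simplices (6): [v_0,v_1], [v_0,v_2], [v_1,v_2], [v_2,v_3], [v_2,v_4], [v_3,v_4]

so the chain groups are C_0 ≅ Z^5, C_1 ≅ Z^6.

∂_1: C_1 → C_0 is given by ∂[p,q] = [q] − [p]. For instance
  ∂[v_2,v_4] = [v_4] − [v_2].
As a 5×6 matrix over Z this has rank 4, with invariant factors (1,1,1,1).

From H_k ≅ ker(∂_k) / im(∂_{k+1}) we obtain:

  H_0: rank C_0 − rank ∂_1 = 5 − 4 = 1, and the invariant factors of ∂_1 are all 1, so H_0 = Z.
  H_1: rank ker ∂_1 − rank ∂_2 = (6 − 4) − 0 = 2, and there is no ∂_2, so H_1 = Z^2.

H_0 ≅ Z,  H_1 ≅ Z^2.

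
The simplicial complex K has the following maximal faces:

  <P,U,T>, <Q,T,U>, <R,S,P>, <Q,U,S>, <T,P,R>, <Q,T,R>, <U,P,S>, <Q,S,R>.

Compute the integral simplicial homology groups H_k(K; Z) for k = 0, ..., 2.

Fix the vertex order P < Q < R < S < T < U and write every simplex with vertices in increasing order. Then dim K = 2 and the simplices of K are:

  0-simplices (6): P, Q, R, S, T, U
  1-simplices (12): PR, PS, PT, PU, QR, QS, QT, QU, RS, RT, SU, TU
  2-simplices (8): PRS, PRT, PSU, PTU, QRS, QRT, QSU, QTU

giving chain groups C_0 ≅ Z^6, C_1 ≅ Z^12, C_2 ≅ Z^8.

The boundary map ∂_1: C_1 → C_0 is given by ∂[p,q] = [q] − [p]. For instance
  ∂QS = S − Q.
As a 6×12 matrix over Z this has rank 5, with invariant factors (1,1,1,1,1).

∂_2: C_2 → C_1 maps a triangle to the signed sum of its edges. For instance
  ∂PSU = SU − PU + PS,
  ∂PTU = TU − PU + PT.
This gives a 12×8 integer matrix of rank 7; reducing to Smith normal form yields diagonal entries (1,1,1,1,1,1,1).

From H_k ≅ ker(∂_k) / im(∂_{k+1}) we obtain:

  H_0: rank C_0 − rank ∂_1 = 6 − 5 = 1, and the invariant factors of ∂_1 are all 1, so H_0 = Z.
  H_1: rank ker ∂_1 − rank ∂_2 = (12 − 5) − 7 = 0, and the invariant factors of ∂_2 are all 1, so H_1 = 0.
  H_2: rank ker ∂_2 − rank ∂_3 = (8 − 7) − 0 = 1, and there is no ∂_3, so H_2 = Z.

(K is a triangulation of the 2-sphere S^2.)

H_0 = Z,  H_1 = 0,  H_2 = Z.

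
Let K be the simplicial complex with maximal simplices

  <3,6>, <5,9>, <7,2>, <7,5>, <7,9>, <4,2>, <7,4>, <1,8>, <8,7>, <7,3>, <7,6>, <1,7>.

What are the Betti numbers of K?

K has 9 vertices, 12 edges.
rank ∂_0 = 0, rank ∂_1 = 8 ⇒ b_0 = 9 − 0 − 8 = 1; all invariant factors of ∂_1 are 1 so no torsion. So H_0 = Z.
rank ∂_1 = 8, rank ∂_2 = 0 ⇒ b_1 = 12 − 8 − 0 = 4. So H_1 = Z^4.

b_0 = 1, b_1 = 4.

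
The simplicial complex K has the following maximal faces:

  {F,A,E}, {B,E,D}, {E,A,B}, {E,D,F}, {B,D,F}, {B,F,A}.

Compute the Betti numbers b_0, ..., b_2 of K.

b_0 = 1, b_1 = 0, b_2 = 1.

Take the total order A < B < D < E < F on the vertex set. Then K (dimension 2) consists of the simplices:

  0-simplices (5): A, B, D, E, F
  1-simplices (9): AB, AE, AF, BD, BE, BF, DE, DF, EF
  2-simplices (6): ABE, ABF, AEF, BDE, BDF, DEF

so the chain groups are C_0 ≅ Z^5, C_1 ≅ Z^9, C_2 ≅ Z^6.

The boundary map ∂_1: C_1 → C_0 maps an edge to its endpoints' difference, ∂[p,q] = q − p. For instance
  ∂EF = F − E.
As a 5×9 matrix over Z this has rank 4, with invariant factors (1,1,1,1).

The boundary map ∂_2: C_2 → C_1 acts by ∂[p,q,r] = [q,r] − [p,r] + [p,q]. For instance
  ∂DEF = EF − DF + DE,
  ∂ABE = BE − AE + AB.
As a 9×6 matrix over Z this has rank 5, with invariant factors (1,1,1,1,1).

Reading off H_k = ker ∂_k / im ∂_{k+1}:

  H_0: rank C_0 − rank ∂_1 = 5 − 4 = 1, and the invariant factors of ∂_1 are all 1, so H_0 = Z.
  H_1: rank ker ∂_1 − rank ∂_2 = (9 − 4) − 5 = 0, and the invariant factors of ∂_2 are all 1, so H_1 = 0.
  H_2: rank ker ∂_2 − rank ∂_3 = (6 − 5) − 0 = 1, and there is no ∂_3, so H_2 = Z.

Hence the Betti numbers are b_0 = 1, b_1 = 0, b_2 = 1.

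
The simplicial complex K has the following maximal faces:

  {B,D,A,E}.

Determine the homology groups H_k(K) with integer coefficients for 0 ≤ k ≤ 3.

H_0 = Z,  H_1 = 0,  H_2 = 0,  H_3 = 0.

K has 4 vertices, 6 edges, 4 triangles, 1 3-simplex.
rank ∂_0 = 0, rank ∂_1 = 3 ⇒ b_0 = 4 − 0 − 3 = 1; all invariant factors of ∂_1 are 1 so no torsion. So H_0 ≅ Z.
rank ∂_1 = 3, rank ∂_2 = 3 ⇒ b_1 = 6 − 3 − 3 = 0; all invariant factors of ∂_2 are 1 so no torsion. So H_1 ≅ 0.
rank ∂_2 = 3, rank ∂_3 = 1 ⇒ b_2 = 4 − 3 − 1 = 0; all invariant factors of ∂_3 are 1 so no torsion. So H_2 ≅ 0.
rank ∂_3 = 1, rank ∂_4 = 0 ⇒ b_3 = 1 − 1 − 0 = 0. So H_3 ≅ 0.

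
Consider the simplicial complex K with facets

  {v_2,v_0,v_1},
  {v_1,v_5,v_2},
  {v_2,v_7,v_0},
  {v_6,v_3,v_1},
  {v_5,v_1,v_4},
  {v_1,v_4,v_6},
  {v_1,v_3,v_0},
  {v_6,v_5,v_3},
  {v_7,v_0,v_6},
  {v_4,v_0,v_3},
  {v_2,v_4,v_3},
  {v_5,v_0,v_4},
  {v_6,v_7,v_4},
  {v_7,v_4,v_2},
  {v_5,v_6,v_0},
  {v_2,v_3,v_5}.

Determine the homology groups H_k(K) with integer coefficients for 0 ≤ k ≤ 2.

Take the total order v_0 < v_1 < v_2 < v_3 < v_4 < v_5 < v_6 < v_7 on the vertex set. Then K (dimension 2) consists of the simplices:

  0-simplices (8): [v_0], [v_1], [v_2], [v_3], [v_4], [v_5], [v_6], [v_7]
  1-simplices (24): (24 of them)
  2-simplices (16): (16 of them)

so the chain groups are C_0 ≅ Z^8, C_1 ≅ Z^24, C_2 ≅ Z^16.

The boundary map ∂_1: C_1 → C_0 is given by ∂[p,q] = [q] − [p]. For instance
  ∂[v_0,v_2] = [v_2] − [v_0].
As a 8×24 matrix over Z this has rank 7, with invariant factors (1,1,1,1,1,1,1).

The boundary map ∂_2: C_2 → C_1 sends each 2-simplex [p,q,r] to [q,r] − [p,r] + [p,q]. For instance
  ∂[v_2,v_3,v_5] = [v_3,v_5] − [v_2,v_5] + [v_2,v_3],
  ∂[v_1,v_3,v_6] = [v_3,v_6] − [v_1,v_6] + [v_1,v_3].
This gives a 24×16 integer matrix of rank 15; reducing to Smith normal form yields diagonal entries (1,1,1,1,1,1,1,1,1,1,1,1,1,1,1).

Reading off H_k = ker ∂_k / im ∂_{k+1}:

  H_0: rank C_0 − rank ∂_1 = 8 − 7 = 1, and the invariant factors of ∂_1 are all 1, so H_0 = Z.
  H_1: rank ker ∂_1 − rank ∂_2 = (24 − 7) − 15 = 2, and the invariant factors of ∂_2 are all 1, so H_1 = Z^2.
  H_2: rank ker ∂_2 − rank ∂_3 = (16 − 15) − 0 = 1, and there is no ∂_3, so H_2 = Z.

As a check, the Euler characteristic is 8 − 24 + 16 = 0, which agrees with 1 − 2 + 1 = 0.

H_0 ≅ Z,  H_1 ≅ Z^2,  H_2 ≅ Z.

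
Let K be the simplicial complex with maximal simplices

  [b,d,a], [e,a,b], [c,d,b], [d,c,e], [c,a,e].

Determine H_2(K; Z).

H_2 = 0.

Order the vertices as a < b < c < d < e. Listing each simplex with vertices in this order, K has dimension 2 with simplices:

  0-simplices (5): a, b, c, d, e
  1-simplices (10): ab, ac, ad, ae, bc, bd, be, cd, ce, de
  2-simplices (5): abd, abe, ace, bcd, cde

so the chain groups are C_0 ≅ Z^5, C_1 ≅ Z^10, C_2 ≅ Z^5.

∂_1: C_1 → C_0 maps an edge to its endpoints' difference, ∂[p,q] = q − p.
As a 5×10 matrix over Z this has rank 4, with invariant factors (1,1,1,1).

∂_2: C_2 → C_1 acts by ∂[p,q,r] = [q,r] − [p,r] + [p,q]. For instance
  ∂abe = be − ae + ab,
  ∂cde = de − ce + cd.
The resulting 10×5 matrix has rank 5, and its Smith normal form has invariant factors (1,1,1,1,1).

Now H_k = ker ∂_k / im ∂_{k+1}, so:

  H_2: rank ker ∂_2 − rank ∂_3 = (5 − 5) − 0 = 0, and there is no ∂_3, so H_2 = 0.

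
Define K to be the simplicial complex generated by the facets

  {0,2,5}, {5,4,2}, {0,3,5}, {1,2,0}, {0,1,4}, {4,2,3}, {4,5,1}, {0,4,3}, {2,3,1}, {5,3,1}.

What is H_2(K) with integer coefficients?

Take the total order 0 < 1 < 2 < 3 < 4 < 5 on the vertex set. Then K (dimension 2) consists of the simplices:

  0-simplices (6): [0], [1], [2], [3], [4], [5]
  1-simplices (15): [0,1], [0,2], [0,3], [0,4], [0,5], [1,2], [1,3], [1,4], [1,5], [2,3], [2,4], [2,5], [3,4], [3,5], [4,5]
  2-simplices (10): [0,1,2], [0,1,4], [0,2,5], [0,3,4], [0,3,5], [1,2,3], [1,3,5], [1,4,5], [2,3,4], [2,4,5]

so the chain groups are C_0 ≅ Z^6, C_1 ≅ Z^15, C_2 ≅ Z^10.

The boundary map ∂_1: C_1 → C_0 sends each edge [p,q] (with p < q) to q − p.
As a 6×15 matrix over Z this has rank 5, with invariant factors (1,1,1,1,1).

Boundary ∂_2: C_2 → C_1 maps a triangle to the signed sum of its edges. For instance
  ∂[1,3,5] = [3,5] − [1,5] + [1,3],
  ∂[0,3,4] = [3,4] − [0,4] + [0,3].
As a 15×10 matrix over Z this has rank 10, with invariant factors (1,1,1,1,1,1,1,1,1,2).

Now H_k = ker ∂_k / im ∂_{k+1}, so:

  H_2: rank ker ∂_2 − rank ∂_3 = (10 − 10) − 0 = 0, and there is no ∂_3, so H_2 = 0.

H_2 = 0.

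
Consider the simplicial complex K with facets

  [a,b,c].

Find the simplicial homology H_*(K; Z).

Fix the vertex order a < b < c and write every simplex with vertices in increasing order. Then dim K = 2 and the simplices of K are:

  0-simplices (3): a, b, c
  1-simplices (3): ab, ac, bc
  2-simplices (1): abc

so the chain groups are C_0 ≅ Z^3, C_1 ≅ Z^3, C_2 ≅ Z^1.

The boundary map ∂_1: C_1 → C_0 is given by ∂[p,q] = [q] − [p].
The resulting 3×3 matrix has rank 2, and its Smith normal form has invariant factors (1,1).

The boundary map ∂_2: C_2 → C_1 acts by ∂[p,q,r] = [q,r] − [p,r] + [p,q]. For instance
  ∂abc = bc − ac + ab.
The 3×1 boundary matrix has rank 1 and Smith normal form diag(1).

Reading off H_k = ker ∂_k / im ∂_{k+1}:

  H_0: rank C_0 − rank ∂_1 = 3 − 2 = 1, and the invariant factors of ∂_1 are all 1, so H_0 ≅ Z.
  H_1: rank ker ∂_1 − rank ∂_2 = (3 − 2) − 1 = 0, and the invariant factors of ∂_2 are all 1, so H_1 ≅ 0.
  H_2: rank ker ∂_2 − rank ∂_3 = (1 − 1) − 0 = 0, and there is no ∂_3, so H_2 ≅ 0.

(K is a triangulation of the 2-simplex.)

H_0 ≅ Z,  H_1 = 0,  H_2 = 0.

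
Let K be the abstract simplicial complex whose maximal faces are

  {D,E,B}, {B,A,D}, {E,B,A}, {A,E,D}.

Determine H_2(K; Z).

Take the total order A < B < D < E on the vertex set. Then K (dimension 2) consists of the simplices:

  0-simplices (4): A, B, D, E
  1-simplices (6): AB, AD, AE, BD, BE, DE
  2-simplices (4): ABD, ABE, ADE, BDE

giving chain groups C_0 ≅ Z^4, C_1 ≅ Z^6, C_2 ≅ Z^4.

The boundary map ∂_1: C_1 → C_0 sends each edge [p,q] (with p < q) to q − p.
The resulting 4×6 matrix has rank 3, and its Smith normal form has invariant factors (1,1,1).

Boundary ∂_2: C_2 → C_1 maps a triangle to the signed sum of its edges. For instance
  ∂ADE = DE − AE + AD,
  ∂ABD = BD − AD + AB.
The resulting 6×4 matrix has rank 3, and its Smith normal form has invariant factors (1,1,1).

Computing H_k = (kernel of ∂_k) / (image of ∂_{k+1}):

  H_2: rank ker ∂_2 − rank ∂_3 = (4 − 3) − 0 = 1, and there is no ∂_3, so H_2 = Z.

H_2 ≅ Z.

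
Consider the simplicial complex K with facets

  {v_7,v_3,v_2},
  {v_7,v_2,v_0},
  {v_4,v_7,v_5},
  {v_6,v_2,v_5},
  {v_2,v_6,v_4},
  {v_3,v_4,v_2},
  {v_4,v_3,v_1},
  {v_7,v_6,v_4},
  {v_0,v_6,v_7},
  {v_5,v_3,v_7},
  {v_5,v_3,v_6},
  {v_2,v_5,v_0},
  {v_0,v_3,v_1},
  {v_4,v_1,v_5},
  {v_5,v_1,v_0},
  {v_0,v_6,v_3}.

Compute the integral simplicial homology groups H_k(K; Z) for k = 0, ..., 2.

Take the total order v_0 < v_1 < v_2 < v_3 < v_4 < v_5 < v_6 < v_7 on the vertex set. Then K (dimension 2) consists of the simplices:

  0-simplices (8): [v_0], [v_1], [v_2], [v_3], [v_4], [v_5], [v_6], [v_7]
  1-simplices (24): (24 of them)
  2-simplices (16): (16 of them)

giving chain groups C_0 ≅ Z^8, C_1 ≅ Z^24, C_2 ≅ Z^16.

∂_1: C_1 → C_0 maps an edge to its endpoints' difference, ∂[p,q] = q − p. For instance
  ∂[v_4,v_5] = [v_5] − [v_4].
The 8×24 boundary matrix has rank 7 and Smith normal form diag(1,1,1,1,1,1,1).

The boundary map ∂_2: C_2 → C_1 maps a triangle to the signed sum of its edges. For instance
  ∂[v_0,v_6,v_7] = [v_6,v_7] − [v_0,v_7] + [v_0,v_6],
  ∂[v_2,v_5,v_6] = [v_5,v_6] − [v_2,v_6] + [v_2,v_5].
The 24×16 boundary matrix has rank 15 and Smith normal form diag(1,1,1,1,1,1,1,1,1,1,1,1,1,1,1).

Reading off H_k = ker ∂_k / im ∂_{k+1}:

  H_0: rank C_0 − rank ∂_1 = 8 − 7 = 1, and the invariant factors of ∂_1 are all 1, so H_0 ≅ Z.
  H_1: rank ker ∂_1 − rank ∂_2 = (24 − 7) − 15 = 2, and the invariant factors of ∂_2 are all 1, so H_1 ≅ Z^2.
  H_2: rank ker ∂_2 − rank ∂_3 = (16 − 15) − 0 = 1, and there is no ∂_3, so H_2 ≅ Z.

(K is a triangulation of the torus T^2.)

H_0 ≅ Z,  H_1 ≅ Z^2,  H_2 ≅ Z.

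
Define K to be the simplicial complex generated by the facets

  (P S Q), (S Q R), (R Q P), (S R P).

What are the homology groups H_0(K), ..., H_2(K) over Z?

K has 4 vertices, 6 edges, 4 triangles.
rank ∂_0 = 0, rank ∂_1 = 3 ⇒ b_0 = 4 − 0 − 3 = 1; all invariant factors of ∂_1 are 1 so no torsion. So H_0 = Z.
rank ∂_1 = 3, rank ∂_2 = 3 ⇒ b_1 = 6 − 3 − 3 = 0; all invariant factors of ∂_2 are 1 so no torsion. So H_1 = 0.
rank ∂_2 = 3, rank ∂_3 = 0 ⇒ b_2 = 4 − 3 − 0 = 1. So H_2 = Z.

H_0 ≅ Z,  H_1 = 0,  H_2 ≅ Z.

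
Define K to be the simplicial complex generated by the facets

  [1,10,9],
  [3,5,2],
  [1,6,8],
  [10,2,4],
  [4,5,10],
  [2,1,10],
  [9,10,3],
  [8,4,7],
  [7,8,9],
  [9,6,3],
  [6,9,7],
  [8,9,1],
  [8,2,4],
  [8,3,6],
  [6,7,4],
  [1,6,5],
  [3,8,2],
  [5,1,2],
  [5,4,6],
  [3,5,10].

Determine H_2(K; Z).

We work with the vertex ordering 1 < 2 < 3 < 4 < 5 < 6 < 7 < 8 < 9 < 10. The simplices of K, each written with vertices in increasing order, are:

  0-simplices (10): [1], [2], [3], [4], [5], [6], [7], [8], [9], [10]
  1-simplices (30): (30 of them)
  2-simplices (20): (20 of them)

giving chain groups C_0 ≅ Z^10, C_1 ≅ Z^30, C_2 ≅ Z^20.

The boundary map ∂_1: C_1 → C_0 maps an edge to its endpoints' difference, ∂[p,q] = q − p. For instance
  ∂[1,9] = [9] − [1].
The 10×30 boundary matrix has rank 9 and Smith normal form diag(1,1,1,1,1,1,1,1,1).

Boundary ∂_2: C_2 → C_1 sends each 2-simplex [p,q,r] to [q,r] − [p,r] + [p,q]. For instance
  ∂[3,6,8] = [6,8] − [3,8] + [3,6],
  ∂[1,2,10] = [2,10] − [1,10] + [1,2].
The resulting 30×20 matrix has rank 20, and its Smith normal form has invariant factors (1,1,1,1,1,1,1,1,1,1,1,1,1,1,1,1,1,1,1,2).

Reading off H_k = ker ∂_k / im ∂_{k+1}:

  H_2: rank ker ∂_2 − rank ∂_3 = (20 − 20) − 0 = 0, and there is no ∂_3, so H_2 = 0.

H_2 ≅ 0.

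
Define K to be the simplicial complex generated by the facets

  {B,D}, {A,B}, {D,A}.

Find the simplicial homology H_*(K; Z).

H_0 ≅ Z,  H_1 ≅ Z.

K has 3 vertices, 3 edges.
rank ∂_0 = 0, rank ∂_1 = 2 ⇒ b_0 = 3 − 0 − 2 = 1; all invariant factors of ∂_1 are 1 so no torsion. So H_0 ≅ Z.
rank ∂_1 = 2, rank ∂_2 = 0 ⇒ b_1 = 3 − 2 − 0 = 1. So H_1 ≅ Z.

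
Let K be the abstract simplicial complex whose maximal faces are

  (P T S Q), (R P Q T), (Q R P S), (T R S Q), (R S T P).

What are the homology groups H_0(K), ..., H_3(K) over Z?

Take the total order P < Q < R < S < T on the vertex set. Then K (dimension 3) consists of the simplices:

  0-simplices (5): P, Q, R, S, T
  1-simplices (10): PQ, PR, PS, PT, QR, QS, QT, RS, RT, ST
  2-simplices (10): PQR, PQS, PQT, PRS, PRT, PST, QRS, QRT, QST, RST
  3-simplices (5): PQRS, PQRT, PQST, PRST, QRST

Hence C_0 ≅ Z^5, C_1 ≅ Z^10, C_2 ≅ Z^10, C_3 ≅ Z^5.

∂_1: C_1 → C_0 sends each edge [p,q] (with p < q) to q − p. For instance
  ∂QS = S − Q.
This gives a 5×10 integer matrix of rank 4; reducing to Smith normal form yields diagonal entries (1,1,1,1).

The boundary map ∂_2: C_2 → C_1 maps a triangle to the signed sum of its edges. For instance
  ∂PRT = RT − PT + PR,
  ∂QST = ST − QT + QS.
The 10×10 boundary matrix has rank 6 and Smith normal form diag(1,1,1,1,1,1).

∂_3: C_3 → C_2 sends each 3-simplex σ to the alternating sum Σ_i (−1)^i (σ with its i-th vertex removed). For instance
  ∂PQRT = QRT − PRT + PQT − PQR,
  ∂PRST = RST − PST + PRT − PRS.
As a 10×5 matrix over Z this has rank 4, with invariant factors (1,1,1,1).

From H_k ≅ ker(∂_k) / im(∂_{k+1}) we obtain:

  H_0: rank C_0 − rank ∂_1 = 5 − 4 = 1, and the invariant factors of ∂_1 are all 1, so H_0 ≅ Z.
  H_1: rank ker ∂_1 − rank ∂_2 = (10 − 4) − 6 = 0, and the invariant factors of ∂_2 are all 1, so H_1 ≅ 0.
  H_2: rank ker ∂_2 − rank ∂_3 = (10 − 6) − 4 = 0, and the invariant factors of ∂_3 are all 1, so H_2 ≅ 0.
  H_3: rank ker ∂_3 − rank ∂_4 = (5 − 4) − 0 = 1, and there is no ∂_4, so H_3 ≅ Z.

H_0 ≅ Z,  H_1 = 0,  H_2 = 0,  H_3 ≅ Z.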